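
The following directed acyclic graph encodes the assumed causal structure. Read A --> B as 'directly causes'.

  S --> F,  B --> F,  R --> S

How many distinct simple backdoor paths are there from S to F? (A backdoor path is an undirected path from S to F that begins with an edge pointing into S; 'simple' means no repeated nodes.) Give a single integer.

A backdoor path from S to F is any simple undirected path whose first edge points into S (i.e. leaves S via a parent).
Parents of S: {R}.
No simple path from any parent of S reaches F without revisiting S, so there are no backdoor paths.

0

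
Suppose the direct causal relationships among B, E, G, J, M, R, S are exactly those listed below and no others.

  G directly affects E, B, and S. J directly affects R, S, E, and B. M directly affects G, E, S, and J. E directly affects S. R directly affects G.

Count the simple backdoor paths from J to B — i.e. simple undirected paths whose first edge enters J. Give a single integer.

A backdoor path from J to B is any simple undirected path whose first edge points into J (i.e. leaves J via a parent).
Parents of J: {M}.
Enumerating:
  P1: J <- M -> G -> B
  P2: J <- M -> E <- G -> B
  P3: J <- M -> E -> S <- G -> B
  P4: J <- M -> S <- G -> B
  P5: J <- M -> S <- E <- G -> B
That exhausts the simple backdoor paths. Count: 5.

5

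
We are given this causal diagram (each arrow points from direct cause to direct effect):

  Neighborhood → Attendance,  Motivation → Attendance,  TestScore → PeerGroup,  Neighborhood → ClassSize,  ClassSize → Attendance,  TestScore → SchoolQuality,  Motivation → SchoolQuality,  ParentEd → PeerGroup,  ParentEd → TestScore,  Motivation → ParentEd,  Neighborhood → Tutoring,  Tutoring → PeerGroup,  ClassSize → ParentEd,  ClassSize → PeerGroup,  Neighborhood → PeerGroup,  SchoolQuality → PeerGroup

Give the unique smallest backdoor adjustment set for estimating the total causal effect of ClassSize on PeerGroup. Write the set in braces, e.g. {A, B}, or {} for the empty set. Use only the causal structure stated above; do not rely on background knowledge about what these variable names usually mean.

Variables eligible for adjustment (non-descendants of ClassSize, excluding ClassSize and PeerGroup): {Motivation, Neighborhood, Tutoring}.
Backdoor paths from ClassSize to PeerGroup:
  P1: ClassSize <- Neighborhood -> Attendance <- Motivation -> ParentEd -> TestScore -> SchoolQuality -> PeerGroup
  P2: ClassSize <- Neighborhood -> Attendance <- Motivation -> ParentEd -> TestScore -> PeerGroup
  P3: ClassSize <- Neighborhood -> Attendance <- Motivation -> ParentEd -> PeerGroup
  P4: ClassSize <- Neighborhood -> Attendance <- Motivation -> SchoolQuality <- TestScore <- ParentEd -> PeerGroup
  P5: ClassSize <- Neighborhood -> Attendance <- Motivation -> SchoolQuality <- TestScore -> PeerGroup
  P6: ClassSize <- Neighborhood -> Attendance <- Motivation -> SchoolQuality -> PeerGroup
  P7: ClassSize <- Neighborhood -> Tutoring -> PeerGroup
  P8: ClassSize <- Neighborhood -> PeerGroup
The empty set is not sufficient: P7 (ClassSize <- Neighborhood -> Tutoring -> PeerGroup) has no collider blocking it and no conditioned non-collider, so it is open.
Try {Neighborhood}:
  P1: blocked at fork node Neighborhood ∈ conditioning set.
  P2: blocked at fork node Neighborhood ∈ conditioning set.
  P3: blocked at fork node Neighborhood ∈ conditioning set.
  P4: blocked at fork node Neighborhood ∈ conditioning set.
  P5: blocked at fork node Neighborhood ∈ conditioning set.
  P6: blocked at fork node Neighborhood ∈ conditioning set.
  P7: blocked at fork node Neighborhood ∈ conditioning set.
  P8: blocked at fork node Neighborhood ∈ conditioning set.
{Neighborhood} contains no descendant of ClassSize and blocks every backdoor path.
No other singleton works — e.g. {Motivation} leaves P7 open — so {Neighborhood} is the unique smallest valid adjustment set.

{Neighborhood}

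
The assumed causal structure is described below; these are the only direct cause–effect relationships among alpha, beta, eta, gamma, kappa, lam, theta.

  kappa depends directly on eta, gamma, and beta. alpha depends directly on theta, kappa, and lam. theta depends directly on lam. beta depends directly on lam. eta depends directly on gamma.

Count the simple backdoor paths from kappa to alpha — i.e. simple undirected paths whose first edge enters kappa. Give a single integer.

A backdoor path from kappa to alpha is any simple undirected path whose first edge points into kappa (i.e. leaves kappa via a parent).
Parents of kappa: {beta, eta, gamma}.
Enumerating:
  P1: kappa <- beta <- lam -> theta -> alpha
  P2: kappa <- beta <- lam -> alpha
That exhausts the simple backdoor paths. Count: 2.

2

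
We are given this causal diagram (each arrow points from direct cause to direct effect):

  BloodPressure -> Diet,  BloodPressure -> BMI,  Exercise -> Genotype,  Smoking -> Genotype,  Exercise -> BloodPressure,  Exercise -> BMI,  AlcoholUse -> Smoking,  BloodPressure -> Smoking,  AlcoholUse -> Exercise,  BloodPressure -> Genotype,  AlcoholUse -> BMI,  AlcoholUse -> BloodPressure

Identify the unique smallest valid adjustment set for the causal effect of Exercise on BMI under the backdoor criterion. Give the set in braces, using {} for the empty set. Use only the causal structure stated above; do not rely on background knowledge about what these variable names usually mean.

Variables eligible for adjustment (non-descendants of Exercise, excluding Exercise and BMI): {AlcoholUse}.
Backdoor paths from Exercise to BMI:
  P1: Exercise <- AlcoholUse -> BloodPressure -> BMI
  P2: Exercise <- AlcoholUse -> Smoking <- BloodPressure -> BMI
  P3: Exercise <- AlcoholUse -> Smoking -> Genotype <- BloodPressure -> BMI
  P4: Exercise <- AlcoholUse -> BMI
The empty set is not sufficient: P1 (Exercise <- AlcoholUse -> BloodPressure -> BMI) has no collider blocking it and no conditioned non-collider, so it is open.
Try {AlcoholUse}:
  P1: blocked at fork node AlcoholUse ∈ conditioning set.
  P2: blocked at fork node AlcoholUse ∈ conditioning set.
  P3: blocked at fork node AlcoholUse ∈ conditioning set.
  P4: blocked at fork node AlcoholUse ∈ conditioning set.
{AlcoholUse} contains no descendant of Exercise and blocks every backdoor path.
{AlcoholUse} is the unique smallest valid adjustment set.

{AlcoholUse}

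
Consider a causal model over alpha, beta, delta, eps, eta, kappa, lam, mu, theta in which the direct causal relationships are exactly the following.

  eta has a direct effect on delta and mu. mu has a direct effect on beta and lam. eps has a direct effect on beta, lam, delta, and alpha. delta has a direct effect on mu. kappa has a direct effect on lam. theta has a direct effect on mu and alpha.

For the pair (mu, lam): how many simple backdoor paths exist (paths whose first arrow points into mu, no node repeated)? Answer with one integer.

3

A backdoor path from mu to lam is any simple undirected path whose first edge points into mu (i.e. leaves mu via a parent).
Parents of mu: {delta, eta, theta}.
Enumerating:
  P1: mu <- eta -> delta <- eps -> lam
  P2: mu <- theta -> alpha <- eps -> lam
  P3: mu <- delta <- eps -> lam
That exhausts the simple backdoor paths. Count: 3.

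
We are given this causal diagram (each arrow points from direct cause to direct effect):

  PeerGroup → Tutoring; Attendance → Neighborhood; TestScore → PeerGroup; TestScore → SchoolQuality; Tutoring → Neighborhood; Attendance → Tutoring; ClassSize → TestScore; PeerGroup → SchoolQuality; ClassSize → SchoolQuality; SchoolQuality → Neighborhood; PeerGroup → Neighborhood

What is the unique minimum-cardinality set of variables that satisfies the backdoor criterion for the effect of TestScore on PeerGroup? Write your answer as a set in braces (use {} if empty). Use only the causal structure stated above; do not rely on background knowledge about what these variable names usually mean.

Variables eligible for adjustment (non-descendants of TestScore, excluding TestScore and PeerGroup): {Attendance, ClassSize}.
Backdoor paths from TestScore to PeerGroup:
  P1: TestScore <- ClassSize -> SchoolQuality <- PeerGroup
  P2: TestScore <- ClassSize -> SchoolQuality -> Neighborhood <- Attendance -> Tutoring <- PeerGroup
  P3: TestScore <- ClassSize -> SchoolQuality -> Neighborhood <- PeerGroup
  P4: TestScore <- ClassSize -> SchoolQuality -> Neighborhood <- Tutoring <- PeerGroup
Each backdoor path contains an unconditioned collider, so every path is already blocked with the empty conditioning set:
  P1: blocked at collider SchoolQuality (neither it nor any descendant is in the conditioning set).
  P2: blocked at collider Neighborhood (neither it nor any descendant is in the conditioning set).
  P3: blocked at collider Neighborhood (neither it nor any descendant is in the conditioning set).
  P4: blocked at collider Neighborhood (neither it nor any descendant is in the conditioning set).
The empty set is therefore the unique smallest valid set.

{}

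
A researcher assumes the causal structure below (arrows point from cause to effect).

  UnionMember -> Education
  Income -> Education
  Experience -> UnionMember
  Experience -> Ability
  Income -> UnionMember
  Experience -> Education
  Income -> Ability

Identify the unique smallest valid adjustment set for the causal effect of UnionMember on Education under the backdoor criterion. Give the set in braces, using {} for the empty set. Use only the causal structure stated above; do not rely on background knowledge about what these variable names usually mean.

Variables eligible for adjustment (non-descendants of UnionMember, excluding UnionMember and Education): {Ability, Experience, Income}.
Backdoor paths from UnionMember to Education:
  P1: UnionMember <- Experience -> Education
  P2: UnionMember <- Experience -> Ability <- Income -> Education
  P3: UnionMember <- Income -> Education
  P4: UnionMember <- Income -> Ability <- Experience -> Education
The empty set is not sufficient: P1 (UnionMember <- Experience -> Education) has no collider blocking it and no conditioned non-collider, so it is open.
Try {Experience, Income}:
  P1: blocked at fork node Experience ∈ conditioning set.
  P2: blocked at fork node Experience ∈ conditioning set.
  P3: blocked at fork node Income ∈ conditioning set.
  P4: blocked at fork node Income ∈ conditioning set.
{Experience, Income} contains no descendant of UnionMember and blocks every backdoor path.
Every element of {Experience, Income} is needed (dropping Experience leaves P1 open; dropping Income leaves P3 open), so no proper subset is valid.
Among all size-2 subsets of the eligible variables, only {Experience, Income} blocks every backdoor path, so it is the unique smallest valid adjustment set.

{Experience, Income}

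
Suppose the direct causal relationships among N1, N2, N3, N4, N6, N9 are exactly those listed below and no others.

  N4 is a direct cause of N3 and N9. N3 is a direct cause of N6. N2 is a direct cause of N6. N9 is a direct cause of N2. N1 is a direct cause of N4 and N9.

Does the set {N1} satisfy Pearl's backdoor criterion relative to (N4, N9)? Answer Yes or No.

Backdoor paths from N4 to N9 (paths whose first edge points into N4):
  P1: N4 <- N1 -> N9
Condition 1 (no descendant of N4 in the set): holds — descendants of N4 are {N2, N3, N6, N9}; none are in {N1}.
Condition 2 (every backdoor path blocked by {N1}):
  P1: blocked at fork node N1 ∈ conditioning set.
{N1} satisfies the backdoor criterion.

Yes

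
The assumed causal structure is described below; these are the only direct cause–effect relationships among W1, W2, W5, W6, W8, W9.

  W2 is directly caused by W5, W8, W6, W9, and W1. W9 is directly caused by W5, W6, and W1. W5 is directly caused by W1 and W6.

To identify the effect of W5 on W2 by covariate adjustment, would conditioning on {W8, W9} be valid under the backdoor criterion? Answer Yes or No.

Backdoor paths from W5 to W2 (paths whose first edge points into W5):
  P1: W5 <- W6 -> W9 <- W1 -> W2
  P2: W5 <- W6 -> W9 -> W2
  P3: W5 <- W6 -> W2
  P4: W5 <- W1 -> W9 <- W6 -> W2
  P5: W5 <- W1 -> W9 -> W2
  P6: W5 <- W1 -> W2
Condition 1 (no descendant of W5 in the set): FAILS — W9 is a descendant of W5.
Condition 2 (every backdoor path blocked by {W8, W9}):
  P1: open — collider(s) W9 are conditioned on (or have a conditioned descendant) and no non-collider on the path is in the set.
  P2: blocked at chain node W9 ∈ conditioning set.
  P3: open — no interior node is in the conditioning set.
  P4: open — collider(s) W9 are conditioned on (or have a conditioned descendant) and no non-collider on the path is in the set.
  P5: blocked at chain node W9 ∈ conditioning set.
  P6: open — no interior node is in the conditioning set.
{W8, W9} does not satisfy the backdoor criterion.

No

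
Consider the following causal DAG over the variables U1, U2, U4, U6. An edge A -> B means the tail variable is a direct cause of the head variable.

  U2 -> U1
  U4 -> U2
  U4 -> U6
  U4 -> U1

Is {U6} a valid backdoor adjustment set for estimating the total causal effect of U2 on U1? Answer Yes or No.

Backdoor paths from U2 to U1 (paths whose first edge points into U2):
  P1: U2 <- U4 -> U1
Condition 1 (no descendant of U2 in the set): holds — descendants of U2 are {U1}; none are in {U6}.
Condition 2 (every backdoor path blocked by {U6}):
  P1: open — no interior node is in the conditioning set.
{U6} does not satisfy the backdoor criterion.

No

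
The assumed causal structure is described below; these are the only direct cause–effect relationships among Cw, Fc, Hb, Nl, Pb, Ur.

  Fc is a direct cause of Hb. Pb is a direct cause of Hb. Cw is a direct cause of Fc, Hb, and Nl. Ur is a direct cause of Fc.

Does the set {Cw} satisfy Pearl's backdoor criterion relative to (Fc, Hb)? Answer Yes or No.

Yes

Backdoor paths from Fc to Hb (paths whose first edge points into Fc):
  P1: Fc <- Cw -> Hb
Condition 1 (no descendant of Fc in the set): holds — descendants of Fc are {Hb}; none are in {Cw}.
Condition 2 (every backdoor path blocked by {Cw}):
  P1: blocked at fork node Cw ∈ conditioning set.
{Cw} satisfies the backdoor criterion.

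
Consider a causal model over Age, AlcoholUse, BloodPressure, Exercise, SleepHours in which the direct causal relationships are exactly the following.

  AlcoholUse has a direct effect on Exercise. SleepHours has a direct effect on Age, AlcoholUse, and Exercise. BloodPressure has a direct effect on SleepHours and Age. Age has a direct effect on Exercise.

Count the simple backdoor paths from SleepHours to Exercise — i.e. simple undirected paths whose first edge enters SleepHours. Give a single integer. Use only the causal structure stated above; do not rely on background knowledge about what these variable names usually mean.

1

A backdoor path from SleepHours to Exercise is any simple undirected path whose first edge points into SleepHours (i.e. leaves SleepHours via a parent).
Parents of SleepHours: {BloodPressure}.
Enumerating:
  P1: SleepHours <- BloodPressure -> Age -> Exercise
That exhausts the simple backdoor paths. Count: 1.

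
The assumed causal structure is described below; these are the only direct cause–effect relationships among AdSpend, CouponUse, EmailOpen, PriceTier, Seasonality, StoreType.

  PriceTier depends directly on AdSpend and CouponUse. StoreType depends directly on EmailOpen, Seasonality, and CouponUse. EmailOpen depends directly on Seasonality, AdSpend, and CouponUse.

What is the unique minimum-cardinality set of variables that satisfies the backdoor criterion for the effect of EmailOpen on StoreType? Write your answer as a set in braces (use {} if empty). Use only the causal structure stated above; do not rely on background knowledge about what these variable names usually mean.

{CouponUse, Seasonality}

Variables eligible for adjustment (non-descendants of EmailOpen, excluding EmailOpen and StoreType): {AdSpend, CouponUse, PriceTier, Seasonality}.
Backdoor paths from EmailOpen to StoreType:
  P1: EmailOpen <- AdSpend -> PriceTier <- CouponUse -> StoreType
  P2: EmailOpen <- CouponUse -> StoreType
  P3: EmailOpen <- Seasonality -> StoreType
The empty set is not sufficient: P2 (EmailOpen <- CouponUse -> StoreType) has no collider blocking it and no conditioned non-collider, so it is open.
Try {CouponUse, Seasonality}:
  P1: blocked at collider PriceTier (neither it nor any descendant is in the conditioning set).
  P2: blocked at fork node CouponUse ∈ conditioning set.
  P3: blocked at fork node Seasonality ∈ conditioning set.
{CouponUse, Seasonality} contains no descendant of EmailOpen and blocks every backdoor path.
Every element of {CouponUse, Seasonality} is needed (dropping CouponUse leaves P2 open; dropping Seasonality leaves P3 open), so no proper subset is valid.
Among all size-2 subsets of the eligible variables, only {CouponUse, Seasonality} blocks every backdoor path, so it is the unique smallest valid adjustment set.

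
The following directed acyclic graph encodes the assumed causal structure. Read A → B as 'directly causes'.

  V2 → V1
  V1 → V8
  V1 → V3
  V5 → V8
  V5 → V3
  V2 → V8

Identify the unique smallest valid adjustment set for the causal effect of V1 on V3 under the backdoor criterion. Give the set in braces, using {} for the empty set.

{}

Variables eligible for adjustment (non-descendants of V1, excluding V1 and V3): {V2, V5}.
Backdoor paths from V1 to V3:
  P1: V1 <- V2 -> V8 <- V5 -> V3
Each backdoor path contains an unconditioned collider, so every path is already blocked with the empty conditioning set:
  P1: blocked at collider V8 (neither it nor any descendant is in the conditioning set).
The empty set is therefore the unique smallest valid set.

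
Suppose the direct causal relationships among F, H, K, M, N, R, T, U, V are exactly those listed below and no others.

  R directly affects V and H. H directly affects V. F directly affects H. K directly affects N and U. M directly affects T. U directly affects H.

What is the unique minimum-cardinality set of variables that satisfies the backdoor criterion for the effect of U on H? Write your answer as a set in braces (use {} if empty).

{}

Variables eligible for adjustment (non-descendants of U, excluding U and H): {F, K, M, N, R, T}.
Backdoor paths from U to H:
  (none)
With no backdoor paths the empty set already satisfies the criterion, and it is trivially minimal.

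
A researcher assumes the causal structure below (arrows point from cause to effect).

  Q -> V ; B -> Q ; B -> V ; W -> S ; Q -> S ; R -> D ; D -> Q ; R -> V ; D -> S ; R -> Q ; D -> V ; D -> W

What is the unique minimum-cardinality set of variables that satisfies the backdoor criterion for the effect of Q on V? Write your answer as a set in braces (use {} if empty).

Variables eligible for adjustment (non-descendants of Q, excluding Q and V): {B, D, R, W}.
Backdoor paths from Q to V:
  P1: Q <- B -> V
  P2: Q <- R -> D -> V
  P3: Q <- R -> V
  P4: Q <- D <- R -> V
  P5: Q <- D -> V
The empty set is not sufficient: P1 (Q <- B -> V) has no collider blocking it and no conditioned non-collider, so it is open.
Try {B, D, R}:
  P1: blocked at fork node B ∈ conditioning set.
  P2: blocked at fork node R ∈ conditioning set.
  P3: blocked at fork node R ∈ conditioning set.
  P4: blocked at chain node D ∈ conditioning set.
  P5: blocked at fork node D ∈ conditioning set.
{B, D, R} contains no descendant of Q and blocks every backdoor path.
Every element of {B, D, R} is needed (dropping B leaves P1 open; dropping D leaves P5 open; dropping R leaves P3 open), so no proper subset is valid.
Among all size-3 subsets of the eligible variables, only {B, D, R} blocks every backdoor path, so it is the unique smallest valid adjustment set.

{B, D, R}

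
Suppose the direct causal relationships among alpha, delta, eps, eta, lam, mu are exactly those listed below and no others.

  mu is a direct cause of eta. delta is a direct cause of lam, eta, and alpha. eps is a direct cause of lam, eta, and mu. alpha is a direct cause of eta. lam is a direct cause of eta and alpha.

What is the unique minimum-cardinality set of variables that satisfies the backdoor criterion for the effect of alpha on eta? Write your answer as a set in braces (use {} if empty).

{delta, lam}

Variables eligible for adjustment (non-descendants of alpha, excluding alpha and eta): {delta, eps, lam, mu}.
Backdoor paths from alpha to eta:
  P1: alpha <- delta -> lam <- eps -> mu -> eta
  P2: alpha <- delta -> lam <- eps -> eta
  P3: alpha <- delta -> lam -> eta
  P4: alpha <- delta -> eta
  P5: alpha <- lam <- eps -> mu -> eta
  P6: alpha <- lam <- eps -> eta
  P7: alpha <- lam <- delta -> eta
  P8: alpha <- lam -> eta
The empty set is not sufficient: P3 (alpha <- delta -> lam -> eta) has no collider blocking it and no conditioned non-collider, so it is open.
Try {delta, lam}:
  P1: blocked at fork node delta ∈ conditioning set.
  P2: blocked at fork node delta ∈ conditioning set.
  P3: blocked at fork node delta ∈ conditioning set.
  P4: blocked at fork node delta ∈ conditioning set.
  P5: blocked at chain node lam ∈ conditioning set.
  P6: blocked at chain node lam ∈ conditioning set.
  P7: blocked at chain node lam ∈ conditioning set.
  P8: blocked at fork node lam ∈ conditioning set.
{delta, lam} contains no descendant of alpha and blocks every backdoor path.
Every element of {delta, lam} is needed (dropping delta leaves P1 open; dropping lam leaves P5 open), so no proper subset is valid.
Among all size-2 subsets of the eligible variables, only {delta, lam} blocks every backdoor path, so it is the unique smallest valid adjustment set.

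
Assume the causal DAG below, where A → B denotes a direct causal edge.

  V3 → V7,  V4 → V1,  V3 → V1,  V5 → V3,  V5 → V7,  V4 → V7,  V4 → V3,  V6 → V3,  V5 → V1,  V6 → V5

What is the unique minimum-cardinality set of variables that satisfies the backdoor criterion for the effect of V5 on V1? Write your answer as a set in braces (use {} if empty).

Variables eligible for adjustment (non-descendants of V5, excluding V5 and V1): {V4, V6}.
Backdoor paths from V5 to V1:
  P1: V5 <- V6 -> V3 <- V4 -> V1
  P2: V5 <- V6 -> V3 -> V1
  P3: V5 <- V6 -> V3 -> V7 <- V4 -> V1
The empty set is not sufficient: P2 (V5 <- V6 -> V3 -> V1) has no collider blocking it and no conditioned non-collider, so it is open.
Try {V6}:
  P1: blocked at fork node V6 ∈ conditioning set.
  P2: blocked at fork node V6 ∈ conditioning set.
  P3: blocked at fork node V6 ∈ conditioning set.
{V6} contains no descendant of V5 and blocks every backdoor path.
No other singleton works — e.g. {V4} leaves P2 open — so {V6} is the unique smallest valid adjustment set.

{V6}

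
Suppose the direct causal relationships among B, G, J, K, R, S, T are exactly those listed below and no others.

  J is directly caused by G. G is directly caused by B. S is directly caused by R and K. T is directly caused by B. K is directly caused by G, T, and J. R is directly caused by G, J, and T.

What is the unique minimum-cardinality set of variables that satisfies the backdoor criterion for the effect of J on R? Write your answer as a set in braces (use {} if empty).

{G}

Variables eligible for adjustment (non-descendants of J, excluding J and R): {B, G, T}.
Backdoor paths from J to R:
  P1: J <- G <- B -> T -> K -> S <- R
  P2: J <- G <- B -> T -> R
  P3: J <- G -> K <- T -> R
  P4: J <- G -> K -> S <- R
  P5: J <- G -> R
The empty set is not sufficient: P2 (J <- G <- B -> T -> R) has no collider blocking it and no conditioned non-collider, so it is open.
Try {G}:
  P1: blocked at chain node G ∈ conditioning set.
  P2: blocked at chain node G ∈ conditioning set.
  P3: blocked at fork node G ∈ conditioning set.
  P4: blocked at fork node G ∈ conditioning set.
  P5: blocked at fork node G ∈ conditioning set.
{G} contains no descendant of J and blocks every backdoor path.
No other singleton works — e.g. {B} leaves P5 open — so {G} is the unique smallest valid adjustment set.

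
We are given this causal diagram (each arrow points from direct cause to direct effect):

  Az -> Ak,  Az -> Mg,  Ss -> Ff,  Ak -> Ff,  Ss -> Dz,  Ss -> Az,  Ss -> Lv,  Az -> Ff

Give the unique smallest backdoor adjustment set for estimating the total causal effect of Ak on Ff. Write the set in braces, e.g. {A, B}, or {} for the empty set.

{Az}

Variables eligible for adjustment (non-descendants of Ak, excluding Ak and Ff): {Az, Dz, Lv, Mg, Ss}.
Backdoor paths from Ak to Ff:
  P1: Ak <- Az <- Ss -> Ff
  P2: Ak <- Az -> Ff
The empty set is not sufficient: P1 (Ak <- Az <- Ss -> Ff) has no collider blocking it and no conditioned non-collider, so it is open.
Try {Az}:
  P1: blocked at chain node Az ∈ conditioning set.
  P2: blocked at fork node Az ∈ conditioning set.
{Az} contains no descendant of Ak and blocks every backdoor path.
No other singleton works — e.g. {Ss} leaves P2 open — so {Az} is the unique smallest valid adjustment set.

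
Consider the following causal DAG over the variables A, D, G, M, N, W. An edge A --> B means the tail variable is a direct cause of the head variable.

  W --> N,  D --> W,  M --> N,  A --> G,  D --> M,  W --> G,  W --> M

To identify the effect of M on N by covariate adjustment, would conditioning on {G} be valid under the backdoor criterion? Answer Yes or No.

Backdoor paths from M to N (paths whose first edge points into M):
  P1: M <- D -> W -> N
  P2: M <- W -> N
Condition 1 (no descendant of M in the set): holds — descendants of M are {N}; none are in {G}.
Condition 2 (every backdoor path blocked by {G}):
  P1: open — no interior node is in the conditioning set.
  P2: open — no interior node is in the conditioning set.
{G} does not satisfy the backdoor criterion.

No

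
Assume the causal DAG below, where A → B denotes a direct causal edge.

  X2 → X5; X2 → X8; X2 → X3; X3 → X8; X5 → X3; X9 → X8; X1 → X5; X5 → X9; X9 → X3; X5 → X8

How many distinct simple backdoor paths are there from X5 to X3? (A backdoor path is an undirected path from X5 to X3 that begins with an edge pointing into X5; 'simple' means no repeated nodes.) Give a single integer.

A backdoor path from X5 to X3 is any simple undirected path whose first edge points into X5 (i.e. leaves X5 via a parent).
Parents of X5: {X1, X2}.
Enumerating:
  P1: X5 <- X2 -> X3
  P2: X5 <- X2 -> X8 <- X9 -> X3
  P3: X5 <- X2 -> X8 <- X3
That exhausts the simple backdoor paths. Count: 3.

3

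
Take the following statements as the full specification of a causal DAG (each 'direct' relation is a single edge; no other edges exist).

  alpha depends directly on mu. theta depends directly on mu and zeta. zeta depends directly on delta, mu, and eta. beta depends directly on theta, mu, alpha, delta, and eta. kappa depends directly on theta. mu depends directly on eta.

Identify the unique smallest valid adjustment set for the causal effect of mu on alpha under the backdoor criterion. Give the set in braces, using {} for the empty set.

{}

Variables eligible for adjustment (non-descendants of mu, excluding mu and alpha): {delta, eta}.
Backdoor paths from mu to alpha:
  P1: mu <- eta -> zeta <- delta -> beta <- alpha
  P2: mu <- eta -> zeta -> theta -> beta <- alpha
  P3: mu <- eta -> beta <- alpha
Each backdoor path contains an unconditioned collider, so every path is already blocked with the empty conditioning set:
  P1: blocked at collider zeta (neither it nor any descendant is in the conditioning set).
  P2: blocked at collider beta (neither it nor any descendant is in the conditioning set).
  P3: blocked at collider beta (neither it nor any descendant is in the conditioning set).
The empty set is therefore the unique smallest valid set.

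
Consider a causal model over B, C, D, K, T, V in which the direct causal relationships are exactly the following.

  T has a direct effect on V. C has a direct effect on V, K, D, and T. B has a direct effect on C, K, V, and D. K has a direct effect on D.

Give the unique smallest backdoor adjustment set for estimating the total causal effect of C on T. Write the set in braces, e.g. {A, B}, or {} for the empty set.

{}

Variables eligible for adjustment (non-descendants of C, excluding C and T): {B}.
Backdoor paths from C to T:
  P1: C <- B -> V <- T
Each backdoor path contains an unconditioned collider, so every path is already blocked with the empty conditioning set:
  P1: blocked at collider V (neither it nor any descendant is in the conditioning set).
The empty set is therefore the unique smallest valid set.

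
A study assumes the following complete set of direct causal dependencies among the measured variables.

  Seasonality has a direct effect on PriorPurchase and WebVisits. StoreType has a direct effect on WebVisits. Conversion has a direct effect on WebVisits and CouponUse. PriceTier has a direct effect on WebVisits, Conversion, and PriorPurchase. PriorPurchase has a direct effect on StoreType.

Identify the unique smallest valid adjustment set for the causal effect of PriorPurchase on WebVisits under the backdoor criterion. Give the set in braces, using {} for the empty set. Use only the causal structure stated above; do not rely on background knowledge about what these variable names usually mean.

{PriceTier, Seasonality}

Variables eligible for adjustment (non-descendants of PriorPurchase, excluding PriorPurchase and WebVisits): {Conversion, CouponUse, PriceTier, Seasonality}.
Backdoor paths from PriorPurchase to WebVisits:
  P1: PriorPurchase <- Seasonality -> WebVisits
  P2: PriorPurchase <- PriceTier -> Conversion -> WebVisits
  P3: PriorPurchase <- PriceTier -> WebVisits
The empty set is not sufficient: P1 (PriorPurchase <- Seasonality -> WebVisits) has no collider blocking it and no conditioned non-collider, so it is open.
Try {PriceTier, Seasonality}:
  P1: blocked at fork node Seasonality ∈ conditioning set.
  P2: blocked at fork node PriceTier ∈ conditioning set.
  P3: blocked at fork node PriceTier ∈ conditioning set.
{PriceTier, Seasonality} contains no descendant of PriorPurchase and blocks every backdoor path.
Every element of {PriceTier, Seasonality} is needed (dropping PriceTier leaves P2 open; dropping Seasonality leaves P1 open), so no proper subset is valid.
Among all size-2 subsets of the eligible variables, only {PriceTier, Seasonality} blocks every backdoor path, so it is the unique smallest valid adjustment set.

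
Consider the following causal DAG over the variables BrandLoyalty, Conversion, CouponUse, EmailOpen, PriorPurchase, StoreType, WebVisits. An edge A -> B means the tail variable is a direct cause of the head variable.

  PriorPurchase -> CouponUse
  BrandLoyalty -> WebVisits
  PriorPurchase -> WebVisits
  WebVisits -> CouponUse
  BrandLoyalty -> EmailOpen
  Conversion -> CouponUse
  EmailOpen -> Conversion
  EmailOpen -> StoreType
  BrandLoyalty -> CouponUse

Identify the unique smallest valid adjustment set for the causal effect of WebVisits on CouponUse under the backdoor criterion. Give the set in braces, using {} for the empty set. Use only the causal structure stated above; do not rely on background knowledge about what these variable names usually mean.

Variables eligible for adjustment (non-descendants of WebVisits, excluding WebVisits and CouponUse): {BrandLoyalty, Conversion, EmailOpen, PriorPurchase, StoreType}.
Backdoor paths from WebVisits to CouponUse:
  P1: WebVisits <- BrandLoyalty -> EmailOpen -> Conversion -> CouponUse
  P2: WebVisits <- BrandLoyalty -> CouponUse
  P3: WebVisits <- PriorPurchase -> CouponUse
The empty set is not sufficient: P1 (WebVisits <- BrandLoyalty -> EmailOpen -> Conversion -> CouponUse) has no collider blocking it and no conditioned non-collider, so it is open.
Try {BrandLoyalty, PriorPurchase}:
  P1: blocked at fork node BrandLoyalty ∈ conditioning set.
  P2: blocked at fork node BrandLoyalty ∈ conditioning set.
  P3: blocked at fork node PriorPurchase ∈ conditioning set.
{BrandLoyalty, PriorPurchase} contains no descendant of WebVisits and blocks every backdoor path.
Every element of {BrandLoyalty, PriorPurchase} is needed (dropping BrandLoyalty leaves P1 open; dropping PriorPurchase leaves P3 open), so no proper subset is valid.
Among all size-2 subsets of the eligible variables, only {BrandLoyalty, PriorPurchase} blocks every backdoor path, so it is the unique smallest valid adjustment set.

{BrandLoyalty, PriorPurchase}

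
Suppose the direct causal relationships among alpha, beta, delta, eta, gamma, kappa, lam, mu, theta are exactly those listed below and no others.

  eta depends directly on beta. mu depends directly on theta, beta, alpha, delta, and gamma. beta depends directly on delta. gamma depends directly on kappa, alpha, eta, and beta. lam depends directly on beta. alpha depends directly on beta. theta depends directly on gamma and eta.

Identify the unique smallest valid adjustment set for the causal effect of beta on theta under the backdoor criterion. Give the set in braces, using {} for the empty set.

{}

Variables eligible for adjustment (non-descendants of beta, excluding beta and theta): {delta, kappa}.
Backdoor paths from beta to theta:
  P1: beta <- delta -> mu <- alpha -> gamma <- eta -> theta
  P2: beta <- delta -> mu <- alpha -> gamma -> theta
  P3: beta <- delta -> mu <- gamma <- eta -> theta
  P4: beta <- delta -> mu <- gamma -> theta
  P5: beta <- delta -> mu <- theta
Each backdoor path contains an unconditioned collider, so every path is already blocked with the empty conditioning set:
  P1: blocked at collider mu (neither it nor any descendant is in the conditioning set).
  P2: blocked at collider mu (neither it nor any descendant is in the conditioning set).
  P3: blocked at collider mu (neither it nor any descendant is in the conditioning set).
  P4: blocked at collider mu (neither it nor any descendant is in the conditioning set).
  P5: blocked at collider mu (neither it nor any descendant is in the conditioning set).
The empty set is therefore the unique smallest valid set.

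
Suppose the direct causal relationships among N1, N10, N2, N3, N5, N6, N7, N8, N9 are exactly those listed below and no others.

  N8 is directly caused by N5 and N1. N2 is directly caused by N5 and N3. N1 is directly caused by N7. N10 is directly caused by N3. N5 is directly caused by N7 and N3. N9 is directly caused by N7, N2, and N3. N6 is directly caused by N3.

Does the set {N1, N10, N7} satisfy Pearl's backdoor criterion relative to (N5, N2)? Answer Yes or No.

No

Backdoor paths from N5 to N2 (paths whose first edge points into N5):
  P1: N5 <- N7 -> N9 <- N3 -> N2
  P2: N5 <- N7 -> N9 <- N2
  P3: N5 <- N3 -> N2
  P4: N5 <- N3 -> N9 <- N2
Condition 1 (no descendant of N5 in the set): holds — descendants of N5 are {N2, N8, N9}; none are in {N1, N10, N7}.
Condition 2 (every backdoor path blocked by {N1, N10, N7}):
  P1: blocked at fork node N7 ∈ conditioning set.
  P2: blocked at fork node N7 ∈ conditioning set.
  P3: open — no interior node is in the conditioning set.
  P4: blocked at collider N9 (neither it nor any descendant is in the conditioning set).
{N1, N10, N7} does not satisfy the backdoor criterion.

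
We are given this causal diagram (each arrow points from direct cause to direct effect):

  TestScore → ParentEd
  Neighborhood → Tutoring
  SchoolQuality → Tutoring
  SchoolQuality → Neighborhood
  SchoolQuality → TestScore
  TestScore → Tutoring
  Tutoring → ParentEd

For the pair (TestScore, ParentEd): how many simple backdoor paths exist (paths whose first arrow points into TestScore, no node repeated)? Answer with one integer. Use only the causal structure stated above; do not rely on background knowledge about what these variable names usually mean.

2

A backdoor path from TestScore to ParentEd is any simple undirected path whose first edge points into TestScore (i.e. leaves TestScore via a parent).
Parents of TestScore: {SchoolQuality}.
Enumerating:
  P1: TestScore <- SchoolQuality -> Neighborhood -> Tutoring -> ParentEd
  P2: TestScore <- SchoolQuality -> Tutoring -> ParentEd
That exhausts the simple backdoor paths. Count: 2.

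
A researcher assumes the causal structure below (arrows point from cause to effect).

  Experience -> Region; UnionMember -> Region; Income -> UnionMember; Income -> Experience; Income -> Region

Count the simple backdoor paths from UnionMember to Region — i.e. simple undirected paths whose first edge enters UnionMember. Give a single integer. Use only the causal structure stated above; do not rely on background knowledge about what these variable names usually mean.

2

A backdoor path from UnionMember to Region is any simple undirected path whose first edge points into UnionMember (i.e. leaves UnionMember via a parent).
Parents of UnionMember: {Income}.
Enumerating:
  P1: UnionMember <- Income -> Experience -> Region
  P2: UnionMember <- Income -> Region
That exhausts the simple backdoor paths. Count: 2.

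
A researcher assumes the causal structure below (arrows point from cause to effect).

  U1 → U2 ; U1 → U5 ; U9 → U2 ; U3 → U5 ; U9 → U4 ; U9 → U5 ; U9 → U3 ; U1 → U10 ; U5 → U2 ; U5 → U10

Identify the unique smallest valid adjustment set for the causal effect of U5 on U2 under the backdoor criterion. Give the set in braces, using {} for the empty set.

{U1, U9}

Variables eligible for adjustment (non-descendants of U5, excluding U5 and U2): {U1, U3, U4, U9}.
Backdoor paths from U5 to U2:
  P1: U5 <- U9 -> U2
  P2: U5 <- U1 -> U2
  P3: U5 <- U3 <- U9 -> U2
The empty set is not sufficient: P1 (U5 <- U9 -> U2) has no collider blocking it and no conditioned non-collider, so it is open.
Try {U1, U9}:
  P1: blocked at fork node U9 ∈ conditioning set.
  P2: blocked at fork node U1 ∈ conditioning set.
  P3: blocked at fork node U9 ∈ conditioning set.
{U1, U9} contains no descendant of U5 and blocks every backdoor path.
Every element of {U1, U9} is needed (dropping U1 leaves P2 open; dropping U9 leaves P1 open), so no proper subset is valid.
Among all size-2 subsets of the eligible variables, only {U1, U9} blocks every backdoor path, so it is the unique smallest valid adjustment set.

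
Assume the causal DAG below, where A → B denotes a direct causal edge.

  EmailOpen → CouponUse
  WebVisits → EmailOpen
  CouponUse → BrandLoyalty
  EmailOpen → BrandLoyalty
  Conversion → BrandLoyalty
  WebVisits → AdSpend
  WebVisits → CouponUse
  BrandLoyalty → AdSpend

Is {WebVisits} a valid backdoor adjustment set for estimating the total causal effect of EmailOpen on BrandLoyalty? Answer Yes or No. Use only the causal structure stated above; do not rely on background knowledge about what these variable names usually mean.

Backdoor paths from EmailOpen to BrandLoyalty (paths whose first edge points into EmailOpen):
  P1: EmailOpen <- WebVisits -> CouponUse -> BrandLoyalty
  P2: EmailOpen <- WebVisits -> AdSpend <- BrandLoyalty
Condition 1 (no descendant of EmailOpen in the set): holds — descendants of EmailOpen are {AdSpend, BrandLoyalty, CouponUse}; none are in {WebVisits}.
Condition 2 (every backdoor path blocked by {WebVisits}):
  P1: blocked at fork node WebVisits ∈ conditioning set.
  P2: blocked at fork node WebVisits ∈ conditioning set.
{WebVisits} satisfies the backdoor criterion.

Yes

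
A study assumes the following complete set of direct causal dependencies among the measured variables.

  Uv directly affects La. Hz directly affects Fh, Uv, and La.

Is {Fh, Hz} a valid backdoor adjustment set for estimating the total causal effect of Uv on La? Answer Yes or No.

Backdoor paths from Uv to La (paths whose first edge points into Uv):
  P1: Uv <- Hz -> La
Condition 1 (no descendant of Uv in the set): holds — descendants of Uv are {La}; none are in {Fh, Hz}.
Condition 2 (every backdoor path blocked by {Fh, Hz}):
  P1: blocked at fork node Hz ∈ conditioning set.
{Fh, Hz} satisfies the backdoor criterion.

Yes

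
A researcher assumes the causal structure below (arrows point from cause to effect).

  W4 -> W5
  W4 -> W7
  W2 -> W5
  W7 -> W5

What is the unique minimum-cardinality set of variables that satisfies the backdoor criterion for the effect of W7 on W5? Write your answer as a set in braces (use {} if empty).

{W4}

Variables eligible for adjustment (non-descendants of W7, excluding W7 and W5): {W2, W4}.
Backdoor paths from W7 to W5:
  P1: W7 <- W4 -> W5
The empty set is not sufficient: P1 (W7 <- W4 -> W5) has no collider blocking it and no conditioned non-collider, so it is open.
Try {W4}:
  P1: blocked at fork node W4 ∈ conditioning set.
{W4} contains no descendant of W7 and blocks every backdoor path.
No other singleton works — e.g. {W2} leaves P1 open — so {W4} is the unique smallest valid adjustment set.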